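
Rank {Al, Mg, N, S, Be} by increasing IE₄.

Consider each +3 ion: Al³⁺ is the bare [Ne] core; Mg³⁺ is already 1 electron into the core; N³⁺ still has 2 valence electrons; S³⁺ still has 3 valence electrons; Be³⁺ is already 1 electron into the core.
Breaking into a closed-shell core is much more expensive than removing a leftover valence electron — Mg, Al and Be have the largest IE_4 here.
Valence configurations: N³⁺ [He]2s², S³⁺ [Ne]3s²3p¹.
Approximate IE_4 values (kJ/mol): Al 11577, Mg 10543, N 7475, S 4556, Be 21007.
Overall IE_4 order: S < N < Mg < Al < Be.

S < N < Mg < Al < Be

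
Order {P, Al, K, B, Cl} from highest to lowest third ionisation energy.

K > Cl > B > P > Al

Consider each +2 ion: P²⁺ still has 3 valence electrons; Al²⁺ still has 1 valence electron; K²⁺ is already 1 electron into the core; B²⁺ still has 1 valence electron; Cl²⁺ still has 5 valence electrons.
Breaking into a closed-shell core is much more expensive than removing a leftover valence electron — K has the largest IE_3 here.
Valence configurations: P²⁺ [Ne]3s²3p¹, Al²⁺ [Ne]3s¹, B²⁺ [He]2s¹, Cl²⁺ [Ne]3s²3p³.
The numbers (kJ/mol): P 2914, Al 2745, K 4420, B 3660, Cl 3822.
Overall IE_3 order: Al < P < B < Cl < K.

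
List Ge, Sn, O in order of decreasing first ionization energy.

O is in period 2, group 16; Ge is in period 4, group 14; Sn is in period 5, group 14.
Removing the outermost electron gets harder across a period and easier down a group.
These span different periods and groups, so the two trends combine.
Ge > Sn: they share group 14; the group trend gives Ge the larger value.
O > Ge: both effects reinforce here, so O is clearly the higher of the two.
Tabulated first ionization energy (kJ/mol): O 1314, Ge 762, Sn 709.
So from highest to lowest: O > Ge > Sn.

O, Ge, Sn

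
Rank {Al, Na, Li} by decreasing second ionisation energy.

Li > Na > Al

After 1 electron has been removed, what remains? Al⁺ still has 2 valence electrons; Na⁺ is the bare [Ne] core; Li⁺ is the bare [He] core.
Core electrons are held far more tightly than valence electrons, so Na and Li top the IE_2 order.
Tabulated IE_2 (kJ/mol): Al 1817, Na 4562, Li 7298.
Putting it together, IE_2: Al < Na < Li.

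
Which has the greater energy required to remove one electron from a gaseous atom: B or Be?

Be

Across a period the outer electron is held more tightly (higher IE₁); down a group it sits in a higher shell, more shielded, and comes off more easily.
All lie in period 2; the across-period trend (first ionization energy increases left to right) applies, with the exception below.
Note the exception: Be has a higher first ionization energy than B, contrary to the simple trend — removing B's lone 2p electron is easier than breaking Be's filled 2s².
For reference (kJ/mol): Be 900, B 801.
So Be has the greater energy required to remove one electron from a gaseous atom (Be > B).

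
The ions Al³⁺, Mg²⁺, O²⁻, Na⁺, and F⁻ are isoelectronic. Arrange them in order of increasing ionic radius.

All of these have 10 electrons, so size is governed by nuclear charge alone: the more protons, the stronger the pull on the same electron cloud, and the smaller the ion.
Nuclear charges: Al³⁺ (Z=13), Mg²⁺ (Z=12), Na⁺ (Z=11), F⁻ (Z=9), O²⁻ (Z=8).
Smallest to largest: Al³⁺ < Mg²⁺ < Na⁺ < F⁻ < O²⁻.

Al³⁺ < Mg²⁺ < Na⁺ < F⁻ < O²⁻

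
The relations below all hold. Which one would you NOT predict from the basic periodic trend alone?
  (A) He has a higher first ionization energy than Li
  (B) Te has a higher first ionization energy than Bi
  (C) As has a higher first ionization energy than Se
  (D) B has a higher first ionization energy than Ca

The general trend: first ionization energy increases across a period and decreases down a group.
(A) He (period 1, group 18) vs Li (period 2, group 1): the stated order agrees with the simple trend.
(B) Te (period 5, group 16) vs Bi (period 6, group 15): the stated order agrees with the simple trend.
(C) As (period 4, group 15) vs Se (period 4, group 16): the stated order contradicts the simple trend.
(D) B (period 2, group 13) vs Ca (period 4, group 2): the stated order agrees with the simple trend.
The exception is (C): Se (4p⁴) ionizes more easily than half-filled As (4p³).

(C)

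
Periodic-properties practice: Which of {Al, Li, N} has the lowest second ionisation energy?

Al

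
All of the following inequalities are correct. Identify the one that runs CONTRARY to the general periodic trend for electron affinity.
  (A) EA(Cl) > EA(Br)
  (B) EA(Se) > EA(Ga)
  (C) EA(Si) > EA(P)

The general trend: electron affinity increases across a period and decreases down a group.
(A) Cl (period 3, group 17) vs Br (period 4, group 17): the stated order agrees with the simple trend.
(B) Se (period 4, group 16) vs Ga (period 4, group 13): the stated order agrees with the simple trend.
(C) Si (period 3, group 14) vs P (period 3, group 15): the stated order contradicts the simple trend.
The exception is (C): adding an electron to P's half-filled 3p³ is unfavourable, so Si (3p²) has the more exothermic EA.

(C)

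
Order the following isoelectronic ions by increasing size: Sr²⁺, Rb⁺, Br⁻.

All of these have 36 electrons, so size is governed by nuclear charge alone: the more protons, the stronger the pull on the same electron cloud, and the smaller the ion.
Nuclear charges: Sr²⁺ (Z=38), Rb⁺ (Z=37), Br⁻ (Z=35).
Smallest to largest: Sr²⁺ < Rb⁺ < Br⁻.

Sr²⁺ < Rb⁺ < Br⁻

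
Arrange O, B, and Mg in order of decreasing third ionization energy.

Mg > O > B

The third ionization energy removes an electron from the +2 ion. For each element: O²⁺ still has 4 valence electrons; B²⁺ still has 1 valence electron; Mg²⁺ is the bare [Ne] core.
Core electrons are held far more tightly than valence electrons, so Mg tops the IE_3 order.
Valence configurations: O²⁺ [He]2s²2p², B²⁺ [He]2s¹.
The numbers (kJ/mol): O 5300, B 3660, Mg 7733.
So the third ionization energies run B < O < Mg.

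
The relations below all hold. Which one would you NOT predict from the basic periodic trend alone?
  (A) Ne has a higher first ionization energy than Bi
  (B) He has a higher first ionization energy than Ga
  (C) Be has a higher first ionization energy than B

The general trend: first ionization energy increases across a period and decreases down a group.
(A) Ne (period 2, group 18) vs Bi (period 6, group 15): the stated order agrees with the simple trend.
(B) He (period 1, group 18) vs Ga (period 4, group 13): the stated order agrees with the simple trend.
(C) Be (period 2, group 2) vs B (period 2, group 13): the stated order contradicts the simple trend.
The exception is (C): removing B's lone 2p electron is easier than breaking Be's filled 2s².

(C)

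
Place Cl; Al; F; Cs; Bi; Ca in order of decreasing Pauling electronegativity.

F, Cl, Bi, Al, Ca, Cs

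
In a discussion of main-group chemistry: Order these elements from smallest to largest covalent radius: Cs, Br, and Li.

Br < Li < Cs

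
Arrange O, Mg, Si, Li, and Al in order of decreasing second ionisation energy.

The second ionization energy removes an electron from the +1 ion. For each element: O⁺ still has 5 valence electrons; Mg⁺ still has 1 valence electron; Si⁺ still has 3 valence electrons; Li⁺ is the bare [He] core; Al⁺ still has 2 valence electrons.
Breaking into a closed-shell core is much more expensive than removing a leftover valence electron — Li has the largest IE_2 here.
Valence configurations: O⁺ [He]2s²2p³, Mg⁺ [Ne]3s¹, Si⁺ [Ne]3s²3p¹, Al⁺ [Ne]3s².
Si⁺ loses a lone 3p electron whereas Al⁺ must break into a filled 3s² pair, so IE_2(Al) > IE_2(Si) even though Si has the higher nuclear charge.
Tabulated IE_2 (kJ/mol): O 3388, Mg 1451, Si 1577, Li 7298, Al 1817.
Hence IE_2: Mg < Si < Al < O < Li.

Li, O, Al, Si, Mg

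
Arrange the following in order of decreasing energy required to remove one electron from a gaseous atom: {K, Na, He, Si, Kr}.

He > Kr > Si > Na > K

Across a period the outer electron is held more tightly (higher IE₁); down a group it sits in a higher shell, more shielded, and comes off more easily.
Here both period and group differ, so the two effects have to be weighed against each other.
Na > K: they share group 1; the group trend gives Na the larger value.
Si > Na: both are in period 3; the period trend gives Si the larger value.
Kr > Si: the two effects oppose for this pair; the across-period effect wins (1351 vs 786 kJ/mol).
He > Kr: He sits above Kr in group 18, so the down-group effect alone puts He higher.
Approximate values (kJ/mol): He 2372, Na 496, Si 786, K 419, Kr 1351.
So from highest to lowest: He > Kr > Si > Na > K.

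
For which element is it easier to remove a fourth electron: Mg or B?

Mg

Consider each +3 ion: Mg³⁺ is already 1 electron into the core; B³⁺ is the bare [He] core.
All of these are removing an electron from a noble-gas core or deeper; the smaller core (lower principal quantum number) is held far more tightly, and within a period the higher nuclear charge binds the same core more tightly.
Approximate IE_4 values (kJ/mol): Mg 10543, B 25026.
Putting it together, IE_4: Mg < B.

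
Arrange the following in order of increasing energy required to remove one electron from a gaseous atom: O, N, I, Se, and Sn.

Sn < Se < I < O < N

N is in period 2, group 15; O is in period 2, group 16; Se is in period 4, group 16; Sn is in period 5, group 14; I is in period 5, group 17.
IE₁ increases left→right with effective nuclear charge and decreases top→bottom as the valence shell moves farther out.
These span different periods and groups, so the two trends combine.
Se > Sn: relative to Sn, both the across-period and down-group shifts push Se's first ionization energy up.
I > Se: period and group pull opposite ways; the across-period shift dominates (1008 vs 941 kJ/mol).
O > I: the two effects oppose for this pair; the down-group effect wins (1314 vs 1008 kJ/mol).
N > O: this pair runs against the simple trend — see the exception note.
Note the exception: N has a higher first ionization energy than O, contrary to the simple trend — pairing an electron in O's 2p⁴ costs repulsion energy, so O ionizes more easily than half-filled N (2p³).
For reference (kJ/mol): N 1402, O 1314, Se 941, Sn 709, I 1008.
So from lowest to highest: Sn < Se < I < O < N.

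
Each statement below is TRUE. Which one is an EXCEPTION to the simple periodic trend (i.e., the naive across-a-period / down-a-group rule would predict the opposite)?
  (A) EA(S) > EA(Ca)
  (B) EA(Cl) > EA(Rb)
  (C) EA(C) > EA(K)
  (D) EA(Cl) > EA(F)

(D)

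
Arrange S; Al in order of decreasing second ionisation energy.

IE_2 is the cost of taking one more electron from the +1 cation: S⁺ still has 5 valence electrons; Al⁺ still has 2 valence electrons.
All are still removing valence electrons, so compare the +1 ions as you would atoms: IE_2 generally rises across a period (higher Z_eff) and falls down a group (larger shell), subject to the usual subshell exceptions.
Valence configurations: S⁺ [Ne]3s²3p³, Al⁺ [Ne]3s².
Tabulated IE_2 (kJ/mol): S 2252, Al 1817.
Hence IE_2: Al < S.

S > Al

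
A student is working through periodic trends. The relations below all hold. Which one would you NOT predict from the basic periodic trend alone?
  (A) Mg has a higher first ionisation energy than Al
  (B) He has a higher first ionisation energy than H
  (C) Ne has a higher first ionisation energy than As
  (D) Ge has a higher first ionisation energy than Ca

(A)

The general trend: first ionisation energy increases across a period and decreases down a group.
(A) Mg (period 3, group 2) vs Al (period 3, group 13): the stated order contradicts the simple trend.
(B) He (period 1, group 18) vs H (period 1, group 1): the stated order agrees with the simple trend.
(C) Ne (period 2, group 18) vs As (period 4, group 15): the stated order agrees with the simple trend.
(D) Ge (period 4, group 14) vs Ca (period 4, group 2): the stated order agrees with the simple trend.
The exception is (A): Al's single 3p electron is easier to remove than one from Mg's filled 3s².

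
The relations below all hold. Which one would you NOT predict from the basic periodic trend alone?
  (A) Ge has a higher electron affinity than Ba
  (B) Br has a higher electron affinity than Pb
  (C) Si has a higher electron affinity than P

The general trend: electron affinity increases across a period and decreases down a group.
(A) Ge (period 4, group 14) vs Ba (period 6, group 2): the stated order agrees with the simple trend.
(B) Br (period 4, group 17) vs Pb (period 6, group 14): the stated order agrees with the simple trend.
(C) Si (period 3, group 14) vs P (period 3, group 15): the stated order contradicts the simple trend.
The exception is (C): adding an electron to P's half-filled 3p³ is unfavourable, so Si (3p²) has the more exothermic EA.

(C)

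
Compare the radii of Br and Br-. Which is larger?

Forming Br- adds 1 electron to Br. More electron–electron repulsion in the same shell, with unchanged nuclear charge, lets the cloud expand.
An anion is larger than its parent atom: Br- > Br.

Br-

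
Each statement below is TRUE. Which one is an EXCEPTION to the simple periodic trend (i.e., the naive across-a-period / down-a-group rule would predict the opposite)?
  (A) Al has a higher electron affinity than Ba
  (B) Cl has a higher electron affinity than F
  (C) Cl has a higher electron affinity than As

(B)

The general trend: electron affinity increases across a period and decreases down a group.
(A) Al (period 3, group 13) vs Ba (period 6, group 2): the stated order agrees with the simple trend.
(B) Cl (period 3, group 17) vs F (period 2, group 17): the stated order contradicts the simple trend.
(C) Cl (period 3, group 17) vs As (period 4, group 15): the stated order agrees with the simple trend.
The exception is (B): F's small 2p subshell makes the incoming electron feel strong e⁻–e⁻ repulsion, so Cl actually releases more energy on gaining an electron.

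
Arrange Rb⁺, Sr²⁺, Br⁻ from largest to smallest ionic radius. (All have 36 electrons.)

Br⁻ > Rb⁺ > Sr²⁺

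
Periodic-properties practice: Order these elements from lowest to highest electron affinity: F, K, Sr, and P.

F is in period 2, group 17; P is in period 3, group 15; K is in period 4, group 1; Sr is in period 5, group 2.
Adding an electron releases more energy for atoms nearer the top right (short of the noble gases).
These span different periods and groups, so the two trends combine.
K > Sr: period and group pull opposite ways; the down-group shift dominates (48 vs 5 kJ/mol).
P > K: relative to K, both the across-period and down-group shifts push P's electron affinity up.
F > P: relative to P, both the across-period and down-group shifts push F's electron affinity up.
Approximate values (kJ/mol): F 328, P 72, K 48, Sr 5.
So from lowest to highest: Sr < K < P < F.

Sr < K < P < F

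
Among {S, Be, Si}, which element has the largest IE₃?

Be

IE_3 is the cost of taking one more electron from the +2 cation: S²⁺ still has 4 valence electrons; Be²⁺ is the bare [He] core; Si²⁺ still has 2 valence electrons.
Core electrons are held far more tightly than valence electrons, so Be tops the IE_3 order.
Valence configurations: S²⁺ [Ne]3s²3p², Si²⁺ [Ne]3s².
Tabulated IE_3 (kJ/mol): S 3357, Be 14849, Si 3232.
Overall IE_3 order: Si < S < Be.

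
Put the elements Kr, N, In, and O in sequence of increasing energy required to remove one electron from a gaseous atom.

Removing the outermost electron gets harder across a period and easier down a group.
Neither a single period nor a single group — weigh both effects.
O > In: relative to In, both the across-period and down-group shifts push O's first ionization energy up.
Kr > O: the two effects oppose for this pair; the across-period effect wins (1351 vs 1314 kJ/mol).
N > Kr: period and group pull opposite ways; the down-group shift dominates (1402 vs 1351 kJ/mol).
Note the exception: N has a higher first ionization energy than O, contrary to the simple trend — pairing an electron in O's 2p⁴ costs repulsion energy, so O ionizes more easily than half-filled N (2p³).
For reference (kJ/mol): N 1402, O 1314, Kr 1351, In 558.
So from lowest to highest: In < O < Kr < N.

In, O, Kr, N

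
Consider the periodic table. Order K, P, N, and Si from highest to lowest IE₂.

K > N > P > Si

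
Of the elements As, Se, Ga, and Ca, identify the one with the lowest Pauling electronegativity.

Ca

Ca is in period 4, group 2; Ga is in period 4, group 13; As is in period 4, group 15; Se is in period 4, group 16.
Atoms toward the upper right of the periodic table pull bonding electrons most strongly.
All lie in period 4, so electronegativity increases left to right.
The lowest Pauling electronegativity among these belongs to Ca.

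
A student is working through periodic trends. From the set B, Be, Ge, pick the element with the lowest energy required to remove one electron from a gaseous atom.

Ge

Be is in period 2, group 2; B is in period 2, group 13; Ge is in period 4, group 14.
Removing the outermost electron gets harder across a period and easier down a group.
These span different periods and groups, so the two trends combine.
B > Ge: period and group pull opposite ways; the down-group shift dominates (801 vs 762 kJ/mol).
Be > B: this pair runs against the simple trend — see the exception note.
Note the exception: Be has a higher first ionization energy than B, contrary to the simple trend — removing B's lone 2p electron is easier than breaking Be's filled 2s².
For reference (kJ/mol): Be 900, B 801, Ge 762.
The lowest energy required to remove one electron from a gaseous atom among these belongs to Ge.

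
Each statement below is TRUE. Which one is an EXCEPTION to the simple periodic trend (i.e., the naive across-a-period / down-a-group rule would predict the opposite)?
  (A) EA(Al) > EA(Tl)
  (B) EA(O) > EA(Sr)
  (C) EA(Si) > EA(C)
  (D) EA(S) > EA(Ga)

The general trend: electron affinity increases across a period and decreases down a group.
(A) Al (period 3, group 13) vs Tl (period 6, group 13): the stated order agrees with the simple trend.
(B) O (period 2, group 16) vs Sr (period 5, group 2): the stated order agrees with the simple trend.
(C) Si (period 3, group 14) vs C (period 2, group 14): the stated order contradicts the simple trend.
(D) S (period 3, group 16) vs Ga (period 4, group 13): the stated order agrees with the simple trend.
The exception is (C): Si's larger, more diffuse 3p orbitals accept an added electron slightly more readily than C's compact 2p.

(C)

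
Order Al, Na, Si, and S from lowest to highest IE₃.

Al, Si, S, Na

Consider each +2 ion: Al²⁺ still has 1 valence electron; Na²⁺ is already 1 electron into the core; Si²⁺ still has 2 valence electrons; S²⁺ still has 4 valence electrons.
Core electrons are held far more tightly than valence electrons, so Na tops the IE_3 order.
Valence configurations: Al²⁺ [Ne]3s¹, Si²⁺ [Ne]3s², S²⁺ [Ne]3s²3p².
Approximate IE_3 values (kJ/mol): Al 2745, Na 6910, Si 3232, S 3357.
So the third ionization energies run Al < Si < S < Na.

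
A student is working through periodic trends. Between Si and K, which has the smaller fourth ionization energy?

Si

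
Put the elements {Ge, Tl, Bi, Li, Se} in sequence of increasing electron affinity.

Tl < Li < Bi < Ge < Se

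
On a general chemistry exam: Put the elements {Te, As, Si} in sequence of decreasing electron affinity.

Atoms with high Z_eff and room in the valence shell (especially the halogens) have the most exothermic electron affinities.
A diagonal step moves right (one effect) and down (the opposite effect) at once.
Si > As: period and group pull opposite ways; the down-group shift dominates (134 vs 78 kJ/mol).
Te > Si: period and group pull opposite ways; the across-period shift dominates (190 vs 134 kJ/mol).
Approximate values (kJ/mol): Si 134, As 78, Te 190.
So from highest to lowest: Te > Si > As.

Te > Si > As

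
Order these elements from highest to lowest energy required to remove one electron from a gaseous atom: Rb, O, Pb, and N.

N > O > Pb > Rb

Removing the outermost electron gets harder across a period and easier down a group.
Here both period and group differ, so the two effects have to be weighed against each other.
Pb > Rb: period and group pull opposite ways; the across-period shift dominates (716 vs 403 kJ/mol).
O > Pb: relative to Pb, both the across-period and down-group shifts push O's first ionization energy up.
N > O: this pair runs against the simple trend — see the exception note.
Note the exception: N has a higher first ionization energy than O, contrary to the simple trend — pairing an electron in O's 2p⁴ costs repulsion energy, so O ionizes more easily than half-filled N (2p³).
Tabulated first ionization energy (kJ/mol): N 1402, O 1314, Rb 403, Pb 716.
So from highest to lowest: N > O > Pb > Rb.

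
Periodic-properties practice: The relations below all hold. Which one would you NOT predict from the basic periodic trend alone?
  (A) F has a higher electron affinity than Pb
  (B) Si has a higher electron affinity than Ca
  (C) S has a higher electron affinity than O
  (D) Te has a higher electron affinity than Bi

(C)

The general trend: electron affinity increases across a period and decreases down a group.
(A) F (period 2, group 17) vs Pb (period 6, group 14): the stated order agrees with the simple trend.
(B) Si (period 3, group 14) vs Ca (period 4, group 2): the stated order agrees with the simple trend.
(C) S (period 3, group 16) vs O (period 2, group 16): the stated order contradicts the simple trend.
(D) Te (period 5, group 16) vs Bi (period 6, group 15): the stated order agrees with the simple trend.
The exception is (C): the compact 2p subshell of O repels the added electron more than S's larger 3p does.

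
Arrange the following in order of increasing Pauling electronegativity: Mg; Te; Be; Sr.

Be is in period 2, group 2; Mg is in period 3, group 2; Sr is in period 5, group 2; Te is in period 5, group 16.
Electronegativity increases across a period and decreases down a group, tracking effective nuclear charge and atomic size.
Here both period and group differ, so the two effects have to be weighed against each other.
Mg > Sr: Mg sits above Sr in group 2, so the down-group effect alone puts Mg higher.
Be > Mg: Be sits above Mg in group 2, so the down-group effect alone puts Be higher.
Te > Be: the two effects oppose for this pair; the across-period effect wins (2.10 vs 1.57).
For reference (Pauling): Be 1.57, Mg 1.31, Sr 0.95, Te 2.10.
So from lowest to highest: Sr < Mg < Be < Te.

Sr < Mg < Be < Te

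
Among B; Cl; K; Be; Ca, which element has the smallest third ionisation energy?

B

IE_3 is the cost of taking one more electron from the +2 cation: B²⁺ still has 1 valence electron; Cl²⁺ still has 5 valence electrons; K²⁺ is already 1 electron into the core; Be²⁺ is the bare [He] core; Ca²⁺ is the bare [Ar] core.
Breaking into a closed-shell core is much more expensive than removing a leftover valence electron — K, Ca and Be have the largest IE_3 here.
Valence configurations: B²⁺ [He]2s¹, Cl²⁺ [Ne]3s²3p³.
Tabulated IE_3 (kJ/mol): B 3660, Cl 3822, K 4420, Be 14849, Ca 4912.
Overall IE_3 order: B < Cl < K < Ca < Be.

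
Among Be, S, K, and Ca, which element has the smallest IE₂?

Ca

After 1 electron has been removed, what remains? Be⁺ still has 1 valence electron; S⁺ still has 5 valence electrons; K⁺ is the bare [Ar] core; Ca⁺ still has 1 valence electron.
Breaking into a closed-shell core is much more expensive than removing a leftover valence electron — K has the largest IE_2 here.
Valence configurations: Be⁺ [He]2s¹, S⁺ [Ne]3s²3p³, Ca⁺ [Ar]4s¹.
Approximate IE_2 values (kJ/mol): Be 1757, S 2252, K 3052, Ca 1145.
Overall IE_2 order: Ca < Be < S < K.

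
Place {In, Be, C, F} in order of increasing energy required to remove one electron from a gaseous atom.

Be is in period 2, group 2; C is in period 2, group 14; F is in period 2, group 17; In is in period 5, group 13.
Across a period the outer electron is held more tightly (higher IE₁); down a group it sits in a higher shell, more shielded, and comes off more easily.
Neither a single period nor a single group — weigh both effects.
Be > In: period and group pull opposite ways; the down-group shift dominates (900 vs 558 kJ/mol).
C > Be: both are in period 2; the period trend gives C the larger value.
F > C: both are in period 2; the period trend gives F the larger value.
Tabulated first ionization energy (kJ/mol): Be 900, C 1086, F 1681, In 558.
So from lowest to highest: In < Be < C < F.

In < Be < C < F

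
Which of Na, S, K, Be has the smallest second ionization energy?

The second ionization energy removes an electron from the +1 ion. For each element: Na⁺ is the bare [Ne] core; S⁺ still has 5 valence electrons; K⁺ is the bare [Ar] core; Be⁺ still has 1 valence electron.
Core electrons are held far more tightly than valence electrons, so K and Na top the IE_2 order.
Valence configurations: S⁺ [Ne]3s²3p³, Be⁺ [He]2s¹.
Approximate IE_2 values (kJ/mol): Na 4562, S 2252, K 3052, Be 1757.
Overall IE_2 order: Be < S < K < Na.

Be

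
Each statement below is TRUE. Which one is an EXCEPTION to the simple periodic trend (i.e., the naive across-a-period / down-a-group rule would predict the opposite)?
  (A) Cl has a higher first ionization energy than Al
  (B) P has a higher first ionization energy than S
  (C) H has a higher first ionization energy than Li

(B)

The general trend: first ionization energy increases across a period and decreases down a group.
(A) Cl (period 3, group 17) vs Al (period 3, group 13): the stated order agrees with the simple trend.
(B) P (period 3, group 15) vs S (period 3, group 16): the stated order contradicts the simple trend.
(C) H (period 1, group 1) vs Li (period 2, group 1): the stated order agrees with the simple trend.
The exception is (B): S (3p⁴) ionizes more easily than half-filled P (3p³) because the paired 3p electron in S is pushed out by e⁻–e⁻ repulsion.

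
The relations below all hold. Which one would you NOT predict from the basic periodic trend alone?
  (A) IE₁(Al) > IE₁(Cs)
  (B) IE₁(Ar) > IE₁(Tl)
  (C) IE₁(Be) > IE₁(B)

The general trend: IE₁ increases across a period and decreases down a group.
(A) Al (period 3, group 13) vs Cs (period 6, group 1): the stated order agrees with the simple trend.
(B) Ar (period 3, group 18) vs Tl (period 6, group 13): the stated order agrees with the simple trend.
(C) Be (period 2, group 2) vs B (period 2, group 13): the stated order contradicts the simple trend.
The exception is (C): removing B's lone 2p electron is easier than breaking Be's filled 2s².

(C)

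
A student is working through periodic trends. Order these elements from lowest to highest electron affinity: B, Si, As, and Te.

B, As, Si, Te

EA tends to increase across a period and decrease down a group, though the pattern is less regular than for IE or radius.
A diagonal step moves right (one effect) and down (the opposite effect) at once.
As > B: the two effects oppose for this pair; the across-period effect wins (78 vs 27 kJ/mol).
Si > As: the two effects oppose for this pair; the down-group effect wins (134 vs 78 kJ/mol).
Te > Si: period and group pull opposite ways; the across-period shift dominates (190 vs 134 kJ/mol).
Tabulated electron affinity (kJ/mol): B 27, Si 134, As 78, Te 190.
So from lowest to highest: B < As < Si < Te.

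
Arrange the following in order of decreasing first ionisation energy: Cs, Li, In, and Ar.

Li is in period 2, group 1; Ar is in period 3, group 18; In is in period 5, group 13; Cs is in period 6, group 1.
Across a period the outer electron is held more tightly (higher IE₁); down a group it sits in a higher shell, more shielded, and comes off more easily.
These span different periods and groups, so the two trends combine.
Li > Cs: they share group 1; the group trend gives Li the larger value.
In > Li: the two effects oppose for this pair; the across-period effect wins (558 vs 520 kJ/mol).
Ar > In: relative to In, both the across-period and down-group shifts push Ar's first ionization energy up.
For reference (kJ/mol): Li 520, Ar 1521, In 558, Cs 376.
So from highest to lowest: Ar > In > Li > Cs.

Ar, In, Li, Cs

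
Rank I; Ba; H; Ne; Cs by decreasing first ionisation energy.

Ne > H > I > Ba > Cs

H is in period 1, group 1; Ne is in period 2, group 18; I is in period 5, group 17; Cs is in period 6, group 1; Ba is in period 6, group 2.
IE₁ increases left→right with effective nuclear charge and decreases top→bottom as the valence shell moves farther out.
Neither a single period nor a single group — weigh both effects.
Ba > Cs: Ba lies to the right of Cs in period 6, so the across-period effect alone puts Ba higher.
I > Ba: relative to Ba, both the across-period and down-group shifts push I's first ionization energy up.
H > I: the two effects oppose for this pair; the down-group effect wins (1312 vs 1008 kJ/mol).
Ne > H: the two effects oppose for this pair; the across-period effect wins (2081 vs 1312 kJ/mol).
For reference (kJ/mol): H 1312, Ne 2081, I 1008, Cs 376, Ba 503.
So from highest to lowest: Ne > H > I > Ba > Cs.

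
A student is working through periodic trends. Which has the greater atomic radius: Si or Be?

Si

Be is in period 2, group 2; Si is in period 3, group 14.
Atomic radius shrinks across a period as nuclear charge pulls the same shell inward, and grows down a group as new shells are added.
Here both period and group differ, so the two effects have to be weighed against each other.
Si > Be: period and group pull opposite ways; the down-group shift dominates (116 vs 102 pm).
Tabulated atomic radius (pm): Be 102, Si 116.
So Si has the greater atomic radius (Si > Be).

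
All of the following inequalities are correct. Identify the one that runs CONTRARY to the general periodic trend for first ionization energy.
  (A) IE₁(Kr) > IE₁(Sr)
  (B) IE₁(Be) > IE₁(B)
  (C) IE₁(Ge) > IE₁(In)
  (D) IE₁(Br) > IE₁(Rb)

The general trend: first ionization energy increases across a period and decreases down a group.
(A) Kr (period 4, group 18) vs Sr (period 5, group 2): the stated order agrees with the simple trend.
(B) Be (period 2, group 2) vs B (period 2, group 13): the stated order contradicts the simple trend.
(C) Ge (period 4, group 14) vs In (period 5, group 13): the stated order agrees with the simple trend.
(D) Br (period 4, group 17) vs Rb (period 5, group 1): the stated order agrees with the simple trend.
The exception is (B): removing B's lone 2p electron is easier than breaking Be's filled 2s².

(B)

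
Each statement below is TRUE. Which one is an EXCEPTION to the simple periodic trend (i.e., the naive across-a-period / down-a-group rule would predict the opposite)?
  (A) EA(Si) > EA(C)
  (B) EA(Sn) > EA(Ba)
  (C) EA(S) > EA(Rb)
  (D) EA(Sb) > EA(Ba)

The general trend: electron affinity increases across a period and decreases down a group.
(A) Si (period 3, group 14) vs C (period 2, group 14): the stated order contradicts the simple trend.
(B) Sn (period 5, group 14) vs Ba (period 6, group 2): the stated order agrees with the simple trend.
(C) S (period 3, group 16) vs Rb (period 5, group 1): the stated order agrees with the simple trend.
(D) Sb (period 5, group 15) vs Ba (period 6, group 2): the stated order agrees with the simple trend.
The exception is (A): Si's larger, more diffuse 3p orbitals accept an added electron slightly more readily than C's compact 2p.

(A)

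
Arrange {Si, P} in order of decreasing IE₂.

P > Si

Consider each +1 ion: Si⁺ still has 3 valence electrons; P⁺ still has 4 valence electrons.
All are still removing valence electrons, so compare the +1 ions as you would atoms: IE_2 generally rises across a period (higher Z_eff) and falls down a group (larger shell), subject to the usual subshell exceptions.
Valence configurations: Si⁺ [Ne]3s²3p¹, P⁺ [Ne]3s²3p².
The numbers (kJ/mol): Si 1577, P 1907.
So the second ionization energies run Si < P.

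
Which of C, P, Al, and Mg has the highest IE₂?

C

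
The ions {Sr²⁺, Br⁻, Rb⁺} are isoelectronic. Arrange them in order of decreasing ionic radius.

Br⁻ > Rb⁺ > Sr²⁺

All of these have 36 electrons, so size is governed by nuclear charge alone: the more protons, the stronger the pull on the same electron cloud, and the smaller the ion.
Nuclear charges: Sr²⁺ (Z=38), Rb⁺ (Z=37), Br⁻ (Z=35).
Largest to smallest: Br⁻ > Rb⁺ > Sr²⁺.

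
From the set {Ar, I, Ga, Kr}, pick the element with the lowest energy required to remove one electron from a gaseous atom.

Ga

Ar is in period 3, group 18; Ga is in period 4, group 13; Kr is in period 4, group 18; I is in period 5, group 17.
IE₁ increases left→right with effective nuclear charge and decreases top→bottom as the valence shell moves farther out.
These span different periods and groups, so the two trends combine.
I > Ga: the two effects oppose for this pair; the across-period effect wins (1008 vs 579 kJ/mol).
Kr > I: relative to I, both the across-period and down-group shifts push Kr's first ionization energy up.
Ar > Kr: they share group 18; the group trend gives Ar the larger value.
Tabulated first ionization energy (kJ/mol): Ar 1521, Ga 579, Kr 1351, I 1008.
The lowest energy required to remove one electron from a gaseous atom among these belongs to Ga.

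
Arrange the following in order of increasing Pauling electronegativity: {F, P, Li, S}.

Li < P < S < F

Li is in period 2, group 1; F is in period 2, group 17; P is in period 3, group 15; S is in period 3, group 16.
EN rises left→right (higher Z_eff, smaller atoms) and falls top→bottom (larger, more shielded atoms).
Neither a single period nor a single group — weigh both effects.
P > Li: the two effects oppose for this pair; the across-period effect wins (2.19 vs 0.98).
S > P: S lies to the right of P in period 3, so the across-period effect alone puts S higher.
F > S: both effects reinforce here, so F is clearly the higher of the two.
Tabulated electronegativity (Pauling): Li 0.98, F 3.98, P 2.19, S 2.58.
So from lowest to highest: Li < P < S < F.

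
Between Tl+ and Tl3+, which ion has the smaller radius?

Both ions have Z = 81 protons, but Tl3+ has lost more electrons, so its remaining electrons feel a larger effective nuclear charge per electron and are pulled in more tightly.
Higher positive charge → smaller ion, so Tl+ > Tl3+.

Tl3+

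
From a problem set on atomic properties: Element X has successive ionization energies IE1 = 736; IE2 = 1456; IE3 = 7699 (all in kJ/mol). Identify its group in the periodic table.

Look for the largest jump between consecutive ionization energies: IE3/IE2 ≈ 5.3, far larger than any earlier ratio.
That jump marks the point where a core electron is being removed. So the atom has 2 valence electrons.
A main-group element with 2 valence electrons is in group 2.

Group 2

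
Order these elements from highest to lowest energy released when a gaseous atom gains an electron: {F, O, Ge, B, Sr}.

B is in period 2, group 13; O is in period 2, group 16; F is in period 2, group 17; Ge is in period 4, group 14; Sr is in period 5, group 2.
Adding an electron releases more energy for atoms nearer the top right (short of the noble gases).
Neither a single period nor a single group — weigh both effects.
B > Sr: both effects reinforce here, so B is clearly the higher of the two.
Ge > B: the two effects oppose for this pair; the across-period effect wins (119 vs 27 kJ/mol).
O > Ge: relative to Ge, both the across-period and down-group shifts push O's electron affinity up.
F > O: F lies to the right of O in period 2, so the across-period effect alone puts F higher.
Tabulated electron affinity (kJ/mol): B 27, O 141, F 328, Ge 119, Sr 5.
So from highest to lowest: F > O > Ge > B > Sr.

F > O > Ge > B > Sr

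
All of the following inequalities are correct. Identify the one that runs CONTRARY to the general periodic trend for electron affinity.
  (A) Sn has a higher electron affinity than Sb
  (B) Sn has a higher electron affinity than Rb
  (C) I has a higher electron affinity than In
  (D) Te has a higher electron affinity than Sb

(A)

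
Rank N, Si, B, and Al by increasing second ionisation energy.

IE_2 is the cost of taking one more electron from the +1 cation: N⁺ still has 4 valence electrons; Si⁺ still has 3 valence electrons; B⁺ still has 2 valence electrons; Al⁺ still has 2 valence electrons.
All are still removing valence electrons, so compare the +1 ions as you would atoms: IE_2 generally rises across a period (higher Z_eff) and falls down a group (larger shell), subject to the usual subshell exceptions.
Valence configurations: N⁺ [He]2s²2p², Si⁺ [Ne]3s²3p¹, B⁺ [He]2s², Al⁺ [Ne]3s².
Si⁺ loses a lone 3p electron whereas Al⁺ must break into a filled 3s² pair, so IE_2(Al) > IE_2(Si) even though Si has the higher nuclear charge.
Tabulated IE_2 (kJ/mol): N 2856, Si 1577, B 2427, Al 1817.
Putting it together, IE_2: Si < Al < B < N.

Si, Al, B, N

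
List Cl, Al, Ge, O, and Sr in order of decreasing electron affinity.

Cl > O > Ge > Al > Sr

Adding an electron releases more energy for atoms nearer the top right (short of the noble gases).
Here both period and group differ, so the two effects have to be weighed against each other.
Al > Sr: both effects reinforce here, so Al is clearly the higher of the two.
Ge > Al: period and group pull opposite ways; the across-period shift dominates (119 vs 42 kJ/mol).
O > Ge: relative to Ge, both the across-period and down-group shifts push O's electron affinity up.
Cl > O: the two effects oppose for this pair; the across-period effect wins (349 vs 141 kJ/mol).
Approximate values (kJ/mol): O 141, Al 42, Cl 349, Ge 119, Sr 5.
So from highest to lowest: Cl > O > Ge > Al > Sr.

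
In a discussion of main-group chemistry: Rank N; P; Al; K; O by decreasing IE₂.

O > K > N > P > Al

The second ionization energy removes an electron from the +1 ion. For each element: N⁺ still has 4 valence electrons; P⁺ still has 4 valence electrons; Al⁺ still has 2 valence electrons; K⁺ is the bare [Ar] core; O⁺ still has 5 valence electrons.
Usually core removal costs more than valence removal, but here the competition is close: a tightly held n=2 valence electron can cost more to remove than an n=3 core electron, so the actual values have to decide it.
Valence configurations: N⁺ [He]2s²2p², P⁺ [Ne]3s²3p², Al⁺ [Ne]3s², O⁺ [He]2s²2p³.
The numbers (kJ/mol): N 2856, P 1907, Al 1817, K 3052, O 3388.
So the second ionization energies run Al < P < N < K < O.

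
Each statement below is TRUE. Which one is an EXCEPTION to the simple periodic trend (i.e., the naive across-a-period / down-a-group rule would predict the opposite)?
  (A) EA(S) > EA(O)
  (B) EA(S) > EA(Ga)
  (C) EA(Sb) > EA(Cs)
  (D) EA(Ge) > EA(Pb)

(A)

The general trend: electron affinity increases across a period and decreases down a group.
(A) S (period 3, group 16) vs O (period 2, group 16): the stated order contradicts the simple trend.
(B) S (period 3, group 16) vs Ga (period 4, group 13): the stated order agrees with the simple trend.
(C) Sb (period 5, group 15) vs Cs (period 6, group 1): the stated order agrees with the simple trend.
(D) Ge (period 4, group 14) vs Pb (period 6, group 14): the stated order agrees with the simple trend.
The exception is (A): the compact 2p subshell of O repels the added electron more than S's larger 3p does.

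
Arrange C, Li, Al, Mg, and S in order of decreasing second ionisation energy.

After 1 electron has been removed, what remains? C⁺ still has 3 valence electrons; Li⁺ is the bare [He] core; Al⁺ still has 2 valence electrons; Mg⁺ still has 1 valence electron; S⁺ still has 5 valence electrons.
Breaking into a closed-shell core is much more expensive than removing a leftover valence electron — Li has the largest IE_2 here.
Valence configurations: C⁺ [He]2s²2p¹, Al⁺ [Ne]3s², Mg⁺ [Ne]3s¹, S⁺ [Ne]3s²3p³.
Tabulated IE_2 (kJ/mol): C 2353, Li 7298, Al 1817, Mg 1451, S 2252.
Overall IE_2 order: Mg < Al < S < C < Li.

Li > C > S > Al > Mg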